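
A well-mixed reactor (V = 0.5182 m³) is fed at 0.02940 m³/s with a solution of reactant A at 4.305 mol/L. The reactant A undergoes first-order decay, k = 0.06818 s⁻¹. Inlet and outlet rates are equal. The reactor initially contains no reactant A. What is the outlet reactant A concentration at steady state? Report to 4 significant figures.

1.955 mol/L

Accumulation = in − out − consumed: V dC/dt = Q C_in − Q C − k V C.
At steady state: 0 = Q C_in − (Q + kV) C_ss, so C_ss = Q C_in/(Q + kV).
C_ss = 0.02940·4.305/(0.02940 + 0.06818·0.5182) = 0.126567/0.0647309 = 1.95528 mol/L.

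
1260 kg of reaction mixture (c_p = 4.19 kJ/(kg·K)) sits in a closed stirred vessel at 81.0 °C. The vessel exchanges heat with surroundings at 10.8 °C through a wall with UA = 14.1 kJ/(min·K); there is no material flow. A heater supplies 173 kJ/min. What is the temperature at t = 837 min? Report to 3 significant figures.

29.3 °C

M c_p dT/dt = −UA(T − T_amb) + Q̇.
dT/dt = (T_ss − T)/τ with T_ss = T_amb + Q̇/UA = 10.8 + 173/14.1 = 23.070 °C, τ = M c_p/UA = 1260·4.19/14.1 = 374.43 min.
This is linear first-order; T(t) = T_ss + (T₀ − T_ss) e^(−t/τ).
T(837) = 23.070 + (57.930)·0.10695 = 29.265 °C.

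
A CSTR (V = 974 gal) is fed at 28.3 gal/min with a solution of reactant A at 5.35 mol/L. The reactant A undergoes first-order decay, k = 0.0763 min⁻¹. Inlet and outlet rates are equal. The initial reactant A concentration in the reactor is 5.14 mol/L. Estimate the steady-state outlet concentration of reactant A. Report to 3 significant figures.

1.48 mol/L

V dC/dt = Q(C_in − C) − k V C.
Steady state (dC/dt = 0): C_ss = Q C_in/(Q + kV) = C_in/(1 + kV/Q).
C_ss = 28.3·5.35/(28.3 + 0.0763·974) = 151.41/102.62 = 1.4754 mol/L.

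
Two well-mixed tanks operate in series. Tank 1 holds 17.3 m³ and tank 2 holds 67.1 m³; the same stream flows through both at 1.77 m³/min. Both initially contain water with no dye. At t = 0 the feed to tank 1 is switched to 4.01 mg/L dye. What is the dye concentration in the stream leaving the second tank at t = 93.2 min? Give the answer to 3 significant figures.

Each tank obeys Vᵢ dCᵢ/dt = Q(Cᵢ₋₁ − Cᵢ), so τᵢ = Vᵢ/Q.
τ₁ = 17.3/1.77 = 9.7740 min; τ₂ = 67.1/1.77 = 37.910 min.
Tank 1: C₁ = C_in(1 − e^(−t/τ₁)). Tank 2 (τ₁ ≠ τ₂): C₂ = C_in[1 − (τ₁ e^(−t/τ₁) − τ₂ e^(−t/τ₂))/(τ₁ − τ₂)].
At t = 93.2: e^(−t/τ₁) = 7.2242e-05, e^(−t/τ₂) = 0.085565.
C₂ = 4.01·[1 − (9.7740·7.2242e-05 − 37.910·0.085565)/(-28.136)] = 4.01·0.88474 = 3.5478 mg/L.

3.55 mg/L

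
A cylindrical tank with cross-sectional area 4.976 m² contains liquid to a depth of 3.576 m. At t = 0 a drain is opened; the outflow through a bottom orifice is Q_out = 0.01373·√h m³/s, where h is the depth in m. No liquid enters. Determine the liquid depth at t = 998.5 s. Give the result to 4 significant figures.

0.2637 m

Mass balance (ρ constant): A dh/dt = −0.01373 √h.
Separate and integrate: 2(√h − √h₀) = −(0.01373/A) t.
√h = √3.576 − 0.01373·998.5/(2·4.976) = 1.89103 − 1.37755 = 0.513479.
h = 0.513479² = 0.263660 m.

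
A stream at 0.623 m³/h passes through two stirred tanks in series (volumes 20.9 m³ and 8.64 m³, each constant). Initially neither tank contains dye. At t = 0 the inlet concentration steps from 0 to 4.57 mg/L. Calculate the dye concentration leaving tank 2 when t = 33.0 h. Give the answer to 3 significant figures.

1.96 mg/L

Time constants: τᵢ = Vᵢ/Q for each well-mixed tank.
τ₁ = 20.9/0.623 = 33.547 h; τ₂ = 8.64/0.623 = 13.868 h.
Solving the cascade with C₁(0)=C₂(0)=0 gives C₂(t) = C_in[1 − (τ₁ e^(−t/τ₁) − τ₂ e^(−t/τ₂))/(τ₁ − τ₂)].
At t = 33.0: e^(−t/τ₁) = 0.37393, e^(−t/τ₂) = 0.092596.
C₂ = 4.57·[1 − (33.547·0.37393 − 13.868·0.092596)/(19.679)] = 4.57·0.42780 = 1.9551 mg/L.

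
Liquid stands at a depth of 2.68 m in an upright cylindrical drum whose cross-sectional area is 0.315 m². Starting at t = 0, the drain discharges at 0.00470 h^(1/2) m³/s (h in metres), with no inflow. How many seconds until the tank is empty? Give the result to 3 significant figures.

219 s

A dh/dt = −Q_out = −0.00470 √h.
∫ h^(−1/2) dh = −(0.00470/A) ∫ dt, giving 2√h = 2√h₀ − (0.00470/A) t.
Tank is empty when √h = 0: t_empty = 2A√h₀/0.00470.
t_empty = 2·0.315·√2.68/0.00470 = 0.63000·1.6371/0.00470 = 219.44 s.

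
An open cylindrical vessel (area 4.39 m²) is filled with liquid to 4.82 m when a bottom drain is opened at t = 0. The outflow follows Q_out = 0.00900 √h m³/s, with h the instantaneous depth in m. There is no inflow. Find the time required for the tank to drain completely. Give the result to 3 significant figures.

Unsteady balance on liquid volume: A dh/dt = −0.00900 √h.
Separate and integrate: 2(√h − √h₀) = −(0.00900/A) t.
Tank is empty when √h = 0: t_empty = 2A√h₀/0.00900.
t_empty = 2·4.39·√4.82/0.00900 = 8.7800·2.1954/0.00900 = 2141.8 s.

2140 s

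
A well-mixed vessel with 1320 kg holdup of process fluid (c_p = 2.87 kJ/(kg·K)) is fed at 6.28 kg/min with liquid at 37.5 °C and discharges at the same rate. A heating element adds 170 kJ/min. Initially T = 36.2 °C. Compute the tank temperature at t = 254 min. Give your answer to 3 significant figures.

43.7 °C

Unsteady energy balance on the tank contents: M c_p dT/dt = ṁ c_p (T_in − T) + 170.
Rearrange: dT/dt = (T_ss − T)/τ with τ = M/ṁ = 210.19 min and T_ss = T_in + Q̇/(ṁ c_p) = 46.932 °C.
Integrating: T(t) = T_ss + (T₀ − T_ss) e^(−t/τ).
T(254) = 46.932 + (-10.732)·e^(−254/210.19) = 46.932 + (-10.732)·0.29867 = 43.727 °C.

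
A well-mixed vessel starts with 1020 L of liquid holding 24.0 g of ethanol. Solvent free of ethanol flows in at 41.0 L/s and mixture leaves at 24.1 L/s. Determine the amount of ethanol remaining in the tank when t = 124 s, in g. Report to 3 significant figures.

Total volume: dV/dt = Q_in − Q_out = 16.900 L/s, so V(t) = 1020 + 16.900 t and V(124) = 3115.6 L.
Species balance (pure solvent in): dm/dt = −Q_out · m/V(t).
dm/m = −Q_out dt/(V₀ + 16.900 t); integrating gives ln(m/m₀) = −(Q_out/(Q_in−Q_out)) ln(V/V₀).
m = m₀ (V₀/V)^(Q_out/(Q_in−Q_out)) = 24.0 × (1020/3115.6)^(1.4260) = 4.8828 g.

4.88 g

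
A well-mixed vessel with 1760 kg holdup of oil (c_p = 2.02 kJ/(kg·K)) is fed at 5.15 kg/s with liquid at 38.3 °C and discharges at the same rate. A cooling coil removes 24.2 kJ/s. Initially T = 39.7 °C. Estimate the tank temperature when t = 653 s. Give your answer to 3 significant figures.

36.5 °C

First-law balance (no shaft work): M c_p dT/dt = ṁ c_p (T_in − T) − 24.2.
Rearrange: dT/dt = (T_ss − T)/τ with τ = M/ṁ = 341.75 s and T_ss = T_in − Q̇/(ṁ c_p) = 35.974 °C.
Solution: T(t) = T_ss + (T₀ − T_ss) e^(−t/τ).
T(653) = 35.974 + (3.7263)·e^(−653/341.75) = 35.974 + (3.7263)·0.14797 = 36.525 °C.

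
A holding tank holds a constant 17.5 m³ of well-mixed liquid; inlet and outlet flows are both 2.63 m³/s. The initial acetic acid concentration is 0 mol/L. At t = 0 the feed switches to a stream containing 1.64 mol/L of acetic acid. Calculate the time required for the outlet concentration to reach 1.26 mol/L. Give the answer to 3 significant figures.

9.73 s

Accumulation = in − out for the solute gives V dC/dt = Q(C_in − C), so τ = V/Q = 6.6540 s.
C(t) = C_in + (C₀ − C_in) e^(−t/τ). Set C = 1.26 and solve for t:
e^(−t/τ) = (C − C_in)/(C₀ − C_in) = (1.26 − 1.64)/(0 − 1.64) = 0.23171
t = −τ ln(…) = 6.6540 × 1.4623 = 9.7300 s.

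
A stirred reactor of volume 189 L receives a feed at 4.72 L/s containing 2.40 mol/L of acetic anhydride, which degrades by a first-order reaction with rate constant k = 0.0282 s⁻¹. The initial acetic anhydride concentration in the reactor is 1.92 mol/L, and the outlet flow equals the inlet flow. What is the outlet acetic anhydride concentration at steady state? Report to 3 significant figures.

1.13 mol/L

Species balance: V dC/dt = Q C_in − Q C − k V C.
Steady state (dC/dt = 0): C_ss = Q C_in/(Q + kV) = C_in/(1 + kV/Q).
C_ss = 4.72·2.40/(4.72 + 0.0282·189) = 11.328/10.050 = 1.1272 mol/L.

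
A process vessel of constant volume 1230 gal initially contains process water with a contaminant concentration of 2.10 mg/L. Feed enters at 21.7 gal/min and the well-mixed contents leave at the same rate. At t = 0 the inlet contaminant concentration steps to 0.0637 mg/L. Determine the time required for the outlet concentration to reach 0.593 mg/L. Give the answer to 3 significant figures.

Mass balance on the solute (V constant): V dC/dt = Q(C_in − C), so τ = V/Q = 56.682 min.
C(t) = C_in + (C₀ − C_in) e^(−t/τ). Set C = 0.593 and solve for t:
e^(−t/τ) = (C − C_in)/(C₀ − C_in) = (0.593 − 0.0637)/(2.10 − 0.0637) = 0.25993
t = −τ ln(…) = 56.682 × 1.3473 = 76.370 min.

76.4 min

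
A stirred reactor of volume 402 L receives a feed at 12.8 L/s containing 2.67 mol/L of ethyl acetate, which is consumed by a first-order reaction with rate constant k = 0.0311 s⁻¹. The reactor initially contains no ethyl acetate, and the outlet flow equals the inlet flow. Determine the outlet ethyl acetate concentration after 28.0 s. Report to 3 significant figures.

1.12 mol/L

Species balance: V dC/dt = Q C_in − Q C − k V C.
dC/dt = (Q/V) C_in − (Q/V + k) C; effective rate a = Q/V + k = 0.031841 + 0.0311 = 0.062941 s⁻¹.
C_ss = Q C_in/(Q + kV) = 1.3507 mol/L; C(t) = C_ss + (C₀ − C_ss) e^(−a t).
C(28.0) = 1.3507 + (-1.3507)·e^(−0.062941·28.0) = 1.3507 + (-1.3507)·0.17164 = 1.1189 mol/L.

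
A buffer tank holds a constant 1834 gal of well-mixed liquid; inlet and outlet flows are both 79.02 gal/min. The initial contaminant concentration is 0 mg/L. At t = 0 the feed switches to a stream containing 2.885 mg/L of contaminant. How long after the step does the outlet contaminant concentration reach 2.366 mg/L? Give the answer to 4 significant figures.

Species balance: V dC/dt = Q(C_in − C) ⇒ τ = V/Q = 23.2093 min.
C(t) = C_in + (C₀ − C_in) e^(−t/τ). Set C = 2.366 and solve for t:
e^(−t/τ) = (C − C_in)/(C₀ − C_in) = (2.366 − 2.885)/(0 − 2.885) = 0.179896
t = −τ ln(…) = 23.2093 × 1.71538 = 39.8127 min.

39.81 min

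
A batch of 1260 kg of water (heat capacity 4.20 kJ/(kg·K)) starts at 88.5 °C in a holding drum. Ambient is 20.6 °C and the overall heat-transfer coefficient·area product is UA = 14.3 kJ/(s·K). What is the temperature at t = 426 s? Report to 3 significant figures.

Lumped-capacitance energy balance: M c_p dT/dt = UA(T_amb − T).
dT/dt = (T_ss − T)/τ with T_ss = T_amb = 20.600 °C, τ = M c_p/UA = 1260·4.20/14.3 = 370.07 s.
This is linear first-order; T(t) = T_ss + (T₀ − T_ss) e^(−t/τ).
T(426) = 20.600 + (67.900)·0.31628 = 42.075 °C.

42.1 °C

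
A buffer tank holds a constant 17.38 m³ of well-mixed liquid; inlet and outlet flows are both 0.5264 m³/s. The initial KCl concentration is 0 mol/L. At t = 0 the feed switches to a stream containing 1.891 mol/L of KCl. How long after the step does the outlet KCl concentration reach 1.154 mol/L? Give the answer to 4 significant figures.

31.11 s

Species balance on the tank: V dC/dt = Q(C_in − C), so τ = V/Q = 33.0167 s.
C(t) = C_in + (C₀ − C_in) e^(−t/τ). Set C = 1.154 and solve for t:
e^(−t/τ) = (C − C_in)/(C₀ − C_in) = (1.154 − 1.891)/(0 − 1.891) = 0.389741
t = −τ ln(…) = 33.0167 × 0.942273 = 31.1108 s.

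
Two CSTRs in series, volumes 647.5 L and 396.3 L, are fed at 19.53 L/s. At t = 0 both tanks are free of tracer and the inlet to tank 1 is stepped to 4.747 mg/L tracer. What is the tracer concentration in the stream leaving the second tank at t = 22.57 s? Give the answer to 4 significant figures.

1.015 mg/L

Time constants: τᵢ = Vᵢ/Q for each well-mixed tank.
τ₁ = 647.5/19.53 = 33.1541 s; τ₂ = 396.3/19.53 = 20.2919 s.
Tank 1: C₁ = C_in(1 − e^(−t/τ₁)). Tank 2 (τ₁ ≠ τ₂): C₂ = C_in[1 − (τ₁ e^(−t/τ₁) − τ₂ e^(−t/τ₂))/(τ₁ − τ₂)].
At t = 22.57: e^(−t/τ₁) = 0.506232, e^(−t/τ₂) = 0.328812.
C₂ = 4.747·[1 − (33.1541·0.506232 − 20.2919·0.328812)/(12.8623)] = 4.747·0.213865 = 1.01522 mg/L.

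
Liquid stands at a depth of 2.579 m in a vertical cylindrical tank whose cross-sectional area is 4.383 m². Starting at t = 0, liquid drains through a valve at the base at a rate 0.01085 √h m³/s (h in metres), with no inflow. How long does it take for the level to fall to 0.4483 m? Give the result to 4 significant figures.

A dh/dt = −Q_out = −0.01085 √h.
∫ h^(−1/2) dh = −(0.01085/A) ∫ dt, giving 2√h = 2√h₀ − (0.01085/A) t.
t = 2A(√h₀ − √h)/0.01085 = 2·4.383·(√2.579 − √0.4483)/0.01085
  = 8.76600 × (1.60593 − 0.669552) / 0.01085 = 756.522 s.

756.5 s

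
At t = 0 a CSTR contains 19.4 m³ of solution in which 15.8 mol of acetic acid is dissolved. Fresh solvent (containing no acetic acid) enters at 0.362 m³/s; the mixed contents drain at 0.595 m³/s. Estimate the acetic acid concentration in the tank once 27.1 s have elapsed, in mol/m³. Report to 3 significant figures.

0.442 mol/m³

Let m(t) be the amount of acetic acid. Volume: V(t) = V₀ + (Q_in − Q_out) t = 19.4 − 0.23300 t; V(27.1) = 13.086 m³.
No acetic acid enters, so dm/dt = −Q_out · (m/V).
dm/m = −Q_out dt/(V₀ − 0.23300 t); integrating gives ln(m/m₀) = −(Q_out/(Q_in−Q_out)) ln(V/V₀).
m = m₀ (V₀/V)^(Q_out/(Q_in−Q_out)) = 15.8 × (19.4/13.086)^(-2.5536) = 5.7806 mol.
C = m/V = 5.7806/13.086 = 0.44175 mol/m³.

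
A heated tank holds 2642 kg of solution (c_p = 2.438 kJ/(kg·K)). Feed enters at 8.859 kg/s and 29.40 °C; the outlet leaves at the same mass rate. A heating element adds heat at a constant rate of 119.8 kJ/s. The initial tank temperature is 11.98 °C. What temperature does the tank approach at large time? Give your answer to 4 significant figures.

Unsteady energy balance on the tank contents: M c_p dT/dt = ṁ c_p (T_in − T) + 119.8.
At steady state dT/dt = 0 ⇒ T_ss = T_in + Q̇/(ṁ c_p) = 29.40 + 119.8/(8.859·2.438) = 34.9467 °C.

34.95 °C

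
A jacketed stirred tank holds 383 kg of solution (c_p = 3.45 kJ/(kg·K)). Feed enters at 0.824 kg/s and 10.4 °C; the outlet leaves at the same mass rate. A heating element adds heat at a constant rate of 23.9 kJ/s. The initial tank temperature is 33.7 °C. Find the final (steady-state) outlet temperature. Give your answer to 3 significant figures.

18.8 °C

M c_p dT/dt = ṁ c_p (T_in − T) + Q̇.
At steady state dT/dt = 0 ⇒ T_ss = T_in + Q̇/(ṁ c_p) = 10.4 + 23.9/(0.824·3.45) = 18.807 °C.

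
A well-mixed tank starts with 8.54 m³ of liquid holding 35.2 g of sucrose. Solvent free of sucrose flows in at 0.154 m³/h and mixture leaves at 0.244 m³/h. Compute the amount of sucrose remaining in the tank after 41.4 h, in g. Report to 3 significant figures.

7.44 g

Let m(t) be the amount of sucrose. Volume: V(t) = V₀ + (Q_in − Q_out) t = 8.54 − 0.090000 t; V(41.4) = 4.8140 m³.
Solute balance: dm/dt = 0 − Q_out C = −Q_out m/V(t).
dm/m = −Q_out dt/(V₀ − 0.090000 t); integrating gives ln(m/m₀) = −(Q_out/(Q_in−Q_out)) ln(V/V₀).
m = m₀ (V₀/V)^(Q_out/(Q_in−Q_out)) = 35.2 × (8.54/4.8140)^(-2.7111) = 7.4406 g.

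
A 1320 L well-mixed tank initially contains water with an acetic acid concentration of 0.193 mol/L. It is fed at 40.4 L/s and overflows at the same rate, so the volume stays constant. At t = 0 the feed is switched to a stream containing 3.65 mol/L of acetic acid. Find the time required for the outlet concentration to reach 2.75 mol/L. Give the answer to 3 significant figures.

Unsteady species balance (constant V, well mixed): V dC/dt = Q(C_in − C), so τ = V/Q = 32.673 s.
C(t) = C_in + (C₀ − C_in) e^(−t/τ). Set C = 2.75 and solve for t:
e^(−t/τ) = (C − C_in)/(C₀ − C_in) = (2.75 − 3.65)/(0.193 − 3.65) = 0.26034
t = −τ ln(…) = 32.673 × 1.3458 = 43.970 s.

44.0 s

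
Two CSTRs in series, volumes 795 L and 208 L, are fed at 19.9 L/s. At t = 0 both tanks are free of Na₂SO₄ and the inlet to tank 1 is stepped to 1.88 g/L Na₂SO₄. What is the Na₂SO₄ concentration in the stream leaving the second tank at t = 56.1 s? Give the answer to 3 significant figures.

Each tank obeys Vᵢ dCᵢ/dt = Q(Cᵢ₋₁ − Cᵢ), so τᵢ = Vᵢ/Q.
τ₁ = 795/19.9 = 39.950 s; τ₂ = 208/19.9 = 10.452 s.
Tank 1: C₁ = C_in(1 − e^(−t/τ₁)). Tank 2 (τ₁ ≠ τ₂): C₂ = C_in[1 − (τ₁ e^(−t/τ₁) − τ₂ e^(−t/τ₂))/(τ₁ − τ₂)].
At t = 56.1: e^(−t/τ₁) = 0.24555, e^(−t/τ₂) = 0.0046669.
C₂ = 1.88·[1 − (39.950·0.24555 − 10.452·0.0046669)/(29.497)] = 1.88·0.66910 = 1.2579 g/L.

1.26 g/L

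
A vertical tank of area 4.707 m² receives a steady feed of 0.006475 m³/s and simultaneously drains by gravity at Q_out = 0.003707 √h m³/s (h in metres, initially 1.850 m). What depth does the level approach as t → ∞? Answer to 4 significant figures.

A dh/dt = Q_in − 0.003707 √h. Steady state requires inflow = outflow:
Q_in = 0.003707 √h_ss ⇒ √h_ss = 0.006475/0.003707 = 1.74670.
h_ss = 1.74670² = 3.05094 m. (Since h₀ = 1.850 m < h_ss, the level will rise toward this value.)

3.051 m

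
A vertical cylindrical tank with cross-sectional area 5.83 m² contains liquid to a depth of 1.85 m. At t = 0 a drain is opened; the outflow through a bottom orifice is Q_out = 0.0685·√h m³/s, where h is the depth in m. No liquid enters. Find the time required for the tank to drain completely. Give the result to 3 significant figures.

232 s

A dh/dt = −Q_out = −0.0685 √h.
This is separable: 2 d(√h)/dt = −0.0685/A, so √h = √h₀ − (0.0685/(2A)) t.
Tank is empty when √h = 0: t_empty = 2A√h₀/0.0685.
t_empty = 2·5.83·√1.85/0.0685 = 11.660·1.3601/0.0685 = 231.52 s.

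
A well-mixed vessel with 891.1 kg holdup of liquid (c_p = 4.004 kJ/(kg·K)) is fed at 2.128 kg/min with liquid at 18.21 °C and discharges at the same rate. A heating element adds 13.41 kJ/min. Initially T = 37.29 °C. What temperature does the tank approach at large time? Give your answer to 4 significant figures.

19.78 °C

M c_p dT/dt = ṁ c_p (T_in − T) + Q̇.
At steady state dT/dt = 0 ⇒ T_ss = T_in + Q̇/(ṁ c_p) = 18.21 + 13.41/(2.128·4.004) = 19.7838 °C.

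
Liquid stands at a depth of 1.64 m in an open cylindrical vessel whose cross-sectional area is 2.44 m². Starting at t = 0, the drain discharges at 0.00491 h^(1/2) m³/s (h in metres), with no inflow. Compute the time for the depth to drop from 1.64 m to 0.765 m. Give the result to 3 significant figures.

With no inflow, A dh/dt = −0.00491 √h.
This is separable: 2 d(√h)/dt = −0.00491/A, so √h = √h₀ − (0.00491/(2A)) t.
t = 2A(√h₀ − √h)/0.00491 = 2·2.44·(√1.64 − √0.765)/0.00491
  = 4.8800 × (1.2806 − 0.87464) / 0.00491 = 403.50 s.

404 s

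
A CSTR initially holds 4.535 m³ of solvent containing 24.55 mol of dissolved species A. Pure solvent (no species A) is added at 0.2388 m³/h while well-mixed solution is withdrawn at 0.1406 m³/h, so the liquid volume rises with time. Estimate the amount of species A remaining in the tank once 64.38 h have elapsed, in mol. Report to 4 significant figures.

7.034 mol

Total volume: dV/dt = Q_in − Q_out = 0.0982000 m³/h, so V(t) = 4.535 + 0.0982000 t and V(64.38) = 10.8571 m³.
No species A enters, so dm/dt = −Q_out · (m/V).
dm/m = −Q_out dt/(V₀ + 0.0982000 t); integrating gives ln(m/m₀) = −(Q_out/(Q_in−Q_out)) ln(V/V₀).
m = m₀ (V₀/V)^(Q_out/(Q_in−Q_out)) = 24.55 × (4.535/10.8571)^(1.43177) = 7.03418 mol.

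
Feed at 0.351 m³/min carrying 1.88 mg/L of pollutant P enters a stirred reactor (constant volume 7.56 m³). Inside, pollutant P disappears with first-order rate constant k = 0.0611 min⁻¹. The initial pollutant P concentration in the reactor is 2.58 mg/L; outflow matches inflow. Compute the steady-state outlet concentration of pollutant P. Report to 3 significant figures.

V dC/dt = Q(C_in − C) − k V C.
At steady state: 0 = Q C_in − (Q + kV) C_ss, so C_ss = Q C_in/(Q + kV).
C_ss = 0.351·1.88/(0.351 + 0.0611·7.56) = 0.65988/0.81292 = 0.81174 mg/L.

0.812 mg/L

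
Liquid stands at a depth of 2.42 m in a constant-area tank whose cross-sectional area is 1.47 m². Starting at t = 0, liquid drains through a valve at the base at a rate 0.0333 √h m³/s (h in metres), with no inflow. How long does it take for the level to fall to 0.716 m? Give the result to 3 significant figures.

62.6 s

With no inflow, A dh/dt = −0.0333 √h.
∫ h^(−1/2) dh = −(0.0333/A) ∫ dt, giving 2√h = 2√h₀ − (0.0333/A) t.
t = 2A(√h₀ − √h)/0.0333 = 2·1.47·(√2.42 − √0.716)/0.0333
  = 2.9400 × (1.5556 − 0.84617) / 0.0333 = 62.638 s.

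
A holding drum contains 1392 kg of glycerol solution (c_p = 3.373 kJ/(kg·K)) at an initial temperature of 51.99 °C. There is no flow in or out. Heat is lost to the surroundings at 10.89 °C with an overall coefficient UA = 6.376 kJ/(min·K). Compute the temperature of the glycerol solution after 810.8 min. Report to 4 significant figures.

First-law balance (no shaft work): M c_p dT/dt = −UA(T − T_amb).
dT/dt = (T_ss − T)/τ with T_ss = T_amb = 10.8900 °C, τ = M c_p/UA = 1392·3.373/6.376 = 736.389 min.
This is linear first-order; T(t) = T_ss + (T₀ − T_ss) e^(−t/τ).
T(810.8) = 10.8900 + (41.1000)·0.332522 = 24.5567 °C.

24.56 °C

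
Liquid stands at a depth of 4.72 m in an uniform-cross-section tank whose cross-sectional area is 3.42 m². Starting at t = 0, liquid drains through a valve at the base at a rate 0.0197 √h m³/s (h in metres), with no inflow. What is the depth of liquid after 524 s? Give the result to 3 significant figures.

0.440 m

With no inflow, A dh/dt = −0.0197 √h.
Separate and integrate: 2(√h − √h₀) = −(0.0197/A) t.
√h = √4.72 − 0.0197·524/(2·3.42) = 2.1726 − 1.5092 = 0.66337.
h = 0.66337² = 0.44007 m.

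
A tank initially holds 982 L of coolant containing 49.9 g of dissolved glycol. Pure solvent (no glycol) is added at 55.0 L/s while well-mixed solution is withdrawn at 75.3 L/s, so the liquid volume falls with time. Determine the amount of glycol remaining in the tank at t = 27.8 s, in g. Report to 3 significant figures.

2.09 g

Let m(t) be the amount of glycol. Volume: V(t) = V₀ + (Q_in − Q_out) t = 982 − 20.300 t; V(27.8) = 417.66 L.
No glycol enters, so dm/dt = −Q_out · (m/V).
Separate: dm/m = −Q_out dt/V(t) ⇒ ln(m/m₀) = −(Q_out/(Q_in−Q_out)) ln(V/V₀).
m = m₀ (V₀/V)^(Q_out/(Q_in−Q_out)) = 49.9 × (982/417.66)^(-3.7094) = 2.0934 g.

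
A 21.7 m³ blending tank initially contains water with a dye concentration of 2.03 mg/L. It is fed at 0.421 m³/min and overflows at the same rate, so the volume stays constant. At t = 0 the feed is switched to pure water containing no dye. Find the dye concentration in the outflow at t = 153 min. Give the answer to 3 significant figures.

0.104 mg/L

Species balance on the tank: V dC/dt = Q(C_in − C).
Rewrite as dC/dt + C/τ = C_in/τ, τ = V/Q = 51.544 min.
Solution: C(t) = C_in + (C₀ − C_in) e^(−t/τ).
C(153) = 0 + (2.03 − 0)·e^(−153/51.544) = 0 + (2.0300)·0.051388 = 0.10432 mg/L.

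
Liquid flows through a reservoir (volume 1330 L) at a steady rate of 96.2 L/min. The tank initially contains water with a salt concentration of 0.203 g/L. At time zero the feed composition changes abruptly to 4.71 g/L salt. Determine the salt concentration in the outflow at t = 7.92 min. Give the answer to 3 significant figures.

Species balance on the tank: V dC/dt = Q(C_in − C).
Rewrite as dC/dt + C/τ = C_in/τ, τ = V/Q = 13.825 min.
C approaches C_in exponentially: C(t) = C_in + (C₀ − C_in) e^(−t/τ).
C(7.92) = 4.71 + (0.203 − 4.71)·e^(−7.92/13.825) = 4.71 + (-4.5070)·0.56391 = 2.1685 g/L.

2.17 g/L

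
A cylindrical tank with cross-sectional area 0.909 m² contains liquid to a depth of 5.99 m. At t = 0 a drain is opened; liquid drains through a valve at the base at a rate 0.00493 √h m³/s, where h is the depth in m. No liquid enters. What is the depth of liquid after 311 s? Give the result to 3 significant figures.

With no inflow, A dh/dt = −0.00493 √h.
Separate and integrate: 2(√h − √h₀) = −(0.00493/A) t.
√h = √5.99 − 0.00493·311/(2·0.909) = 2.4474 − 0.84336 = 1.6041.
h = 1.6041² = 2.5731 m.

2.57 m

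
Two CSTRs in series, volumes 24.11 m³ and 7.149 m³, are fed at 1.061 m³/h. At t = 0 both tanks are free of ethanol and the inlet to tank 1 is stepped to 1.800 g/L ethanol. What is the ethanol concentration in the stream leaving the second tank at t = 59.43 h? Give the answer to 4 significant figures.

1.613 g/L

Each tank obeys Vᵢ dCᵢ/dt = Q(Cᵢ₋₁ − Cᵢ), so τᵢ = Vᵢ/Q.
τ₁ = 24.11/1.061 = 22.7238 h; τ₂ = 7.149/1.061 = 6.73798 h.
Solving the cascade with C₁(0)=C₂(0)=0 gives C₂(t) = C_in[1 − (τ₁ e^(−t/τ₁) − τ₂ e^(−t/τ₂))/(τ₁ − τ₂)].
At t = 59.43: e^(−t/τ₁) = 0.0731448, e^(−t/τ₂) = 0.000147727.
C₂ = 1.800·[1 − (22.7238·0.0731448 − 6.73798·0.000147727)/(15.9859)] = 1.800·0.896087 = 1.61296 g/L.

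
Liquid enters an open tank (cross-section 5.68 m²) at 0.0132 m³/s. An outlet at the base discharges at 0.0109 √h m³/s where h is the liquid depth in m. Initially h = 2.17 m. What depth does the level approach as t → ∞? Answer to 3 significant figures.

Accumulation of liquid (constant cross-section A): A dh/dt = Q_in − 0.0109 √h. At steady state dh/dt = 0:
Q_in = 0.0109 √h_ss ⇒ √h_ss = 0.0132/0.0109 = 1.2110.
h_ss = 1.2110² = 1.4665 m. (Since h₀ = 2.17 m > h_ss, the level will fall toward this value.)

1.47 m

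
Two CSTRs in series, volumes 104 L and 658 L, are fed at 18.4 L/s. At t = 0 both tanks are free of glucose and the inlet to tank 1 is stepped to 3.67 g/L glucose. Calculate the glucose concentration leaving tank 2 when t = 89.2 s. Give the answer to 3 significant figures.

Each tank obeys Vᵢ dCᵢ/dt = Q(Cᵢ₋₁ − Cᵢ), so τᵢ = Vᵢ/Q.
τ₁ = 104/18.4 = 5.6522 s; τ₂ = 658/18.4 = 35.761 s.
Tank 1: C₁ = C_in(1 − e^(−t/τ₁)). Tank 2 (τ₁ ≠ τ₂): C₂ = C_in[1 − (τ₁ e^(−t/τ₁) − τ₂ e^(−t/τ₂))/(τ₁ − τ₂)].
At t = 89.2: e^(−t/τ₁) = 1.4001e-07, e^(−t/τ₂) = 0.082550.
C₂ = 3.67·[1 − (5.6522·1.4001e-07 − 35.761·0.082550)/(-30.109)] = 3.67·0.90195 = 3.3102 g/L.

3.31 g/L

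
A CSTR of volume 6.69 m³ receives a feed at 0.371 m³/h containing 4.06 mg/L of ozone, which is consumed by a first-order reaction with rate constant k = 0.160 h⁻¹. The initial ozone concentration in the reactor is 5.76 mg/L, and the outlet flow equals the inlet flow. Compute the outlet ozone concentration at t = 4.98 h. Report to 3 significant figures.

Accumulation = in − out − consumed: V dC/dt = Q C_in − Q C − k V C.
This is linear with rate a = Q/V + k = 0.21546 h⁻¹.
C_ss = Q C_in/(Q + kV) = 1.0450 mg/L; C(t) = C_ss + (C₀ − C_ss) e^(−a t).
C(4.98) = 1.0450 + (4.7150)·e^(−0.21546·4.98) = 1.0450 + (4.7150)·0.34199 = 2.6575 mg/L.

2.66 mg/L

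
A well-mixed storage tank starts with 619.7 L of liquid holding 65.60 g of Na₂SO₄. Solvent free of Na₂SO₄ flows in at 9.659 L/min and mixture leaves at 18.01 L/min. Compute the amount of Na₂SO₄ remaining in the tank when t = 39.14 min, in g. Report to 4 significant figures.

Let m(t) be the amount of Na₂SO₄. Volume: V(t) = V₀ + (Q_in − Q_out) t = 619.7 − 8.35100 t; V(39.14) = 292.842 L.
Solute balance: dm/dt = 0 − Q_out C = −Q_out m/V(t).
dm/m = −Q_out dt/(V₀ − 8.35100 t); integrating gives ln(m/m₀) = −(Q_out/(Q_in−Q_out)) ln(V/V₀).
m = m₀ (V₀/V)^(Q_out/(Q_in−Q_out)) = 65.60 × (619.7/292.842)^(-2.15663) = 13.0262 g.

13.03 g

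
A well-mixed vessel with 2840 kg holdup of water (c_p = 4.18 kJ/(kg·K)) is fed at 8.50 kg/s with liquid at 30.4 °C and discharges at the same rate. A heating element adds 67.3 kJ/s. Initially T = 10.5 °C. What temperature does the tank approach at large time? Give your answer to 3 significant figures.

32.3 °C

Heat balance on the well-mixed liquid: M c_p dT/dt = ṁ c_p (T_in − T) + 67.3.
At steady state dT/dt = 0 ⇒ T_ss = T_in + Q̇/(ṁ c_p) = 30.4 + 67.3/(8.50·4.18) = 32.294 °C.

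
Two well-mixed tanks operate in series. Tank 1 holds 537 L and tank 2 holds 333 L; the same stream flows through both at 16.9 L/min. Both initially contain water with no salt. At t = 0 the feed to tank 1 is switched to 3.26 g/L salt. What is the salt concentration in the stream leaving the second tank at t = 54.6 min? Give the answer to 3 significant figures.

Each tank obeys Vᵢ dCᵢ/dt = Q(Cᵢ₋₁ − Cᵢ), so τᵢ = Vᵢ/Q.
τ₁ = 537/16.9 = 31.775 min; τ₂ = 333/16.9 = 19.704 min.
Tank 1: C₁ = C_in(1 − e^(−t/τ₁)). Tank 2 (τ₁ ≠ τ₂): C₂ = C_in[1 − (τ₁ e^(−t/τ₁) − τ₂ e^(−t/τ₂))/(τ₁ − τ₂)].
At t = 54.6: e^(−t/τ₁) = 0.17937, e^(−t/τ₂) = 0.062600.
C₂ = 3.26·[1 − (31.775·0.17937 − 19.704·0.062600)/(12.071)] = 3.26·0.63003 = 2.0539 g/L.

2.05 g/L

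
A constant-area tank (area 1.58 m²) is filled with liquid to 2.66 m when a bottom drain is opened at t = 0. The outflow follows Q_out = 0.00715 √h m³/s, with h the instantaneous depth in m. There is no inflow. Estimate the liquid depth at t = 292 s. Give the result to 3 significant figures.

0.941 m

With no inflow, A dh/dt = −0.00715 √h.
This is separable: 2 d(√h)/dt = −0.00715/A, so √h = √h₀ − (0.00715/(2A)) t.
√h = √2.66 − 0.00715·292/(2·1.58) = 1.6310 − 0.66070 = 0.97025.
h = 0.97025² = 0.94139 m.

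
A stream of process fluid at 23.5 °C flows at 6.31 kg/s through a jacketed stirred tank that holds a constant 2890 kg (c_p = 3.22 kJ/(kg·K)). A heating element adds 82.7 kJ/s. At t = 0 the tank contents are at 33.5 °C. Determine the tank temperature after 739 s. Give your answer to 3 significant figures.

28.8 °C

M c_p dT/dt = ṁ c_p (T_in − T) + Q̇.
τ = M/ṁ = 458.00 s; T_ss = T_in + Q̇/(ṁ c_p) = 23.5 + 82.7/(6.31·3.22) = 27.570 °C.
T approaches T_ss exponentially: T(t) = T_ss + (T₀ − T_ss) e^(−t/τ).
T(739) = 27.570 + (5.9298)·e^(−739/458.00) = 27.570 + (5.9298)·0.19918 = 28.751 °C.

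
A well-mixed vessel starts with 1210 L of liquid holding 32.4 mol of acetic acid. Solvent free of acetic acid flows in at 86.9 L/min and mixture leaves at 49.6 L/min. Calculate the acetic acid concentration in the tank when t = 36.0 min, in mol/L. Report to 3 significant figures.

0.00470 mol/L

Total volume: dV/dt = Q_in − Q_out = 37.300 L/min, so V(t) = 1210 + 37.300 t and V(36.0) = 2552.8 L.
Solute balance: dm/dt = 0 − Q_out C = −Q_out m/V(t).
Separate: dm/m = −Q_out dt/V(t) ⇒ ln(m/m₀) = −(Q_out/(Q_in−Q_out)) ln(V/V₀).
m = m₀ (V₀/V)^(Q_out/(Q_in−Q_out)) = 32.4 × (1210/2552.8)^(1.3298) = 12.006 mol.
C = m/V = 12.006/2552.8 = 0.0047030 mol/L.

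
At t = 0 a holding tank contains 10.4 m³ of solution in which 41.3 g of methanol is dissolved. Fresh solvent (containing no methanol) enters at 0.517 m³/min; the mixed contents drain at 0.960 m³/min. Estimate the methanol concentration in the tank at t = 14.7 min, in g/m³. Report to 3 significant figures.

1.26 g/m³

Let m(t) be the amount of methanol. Volume: V(t) = V₀ + (Q_in − Q_out) t = 10.4 − 0.44300 t; V(14.7) = 3.8879 m³.
Species balance (pure solvent in): dm/dt = −Q_out · m/V(t).
dm/m = −Q_out dt/(V₀ − 0.44300 t); integrating gives ln(m/m₀) = −(Q_out/(Q_in−Q_out)) ln(V/V₀).
m = m₀ (V₀/V)^(Q_out/(Q_in−Q_out)) = 41.3 × (10.4/3.8879)^(-2.1670) = 4.8970 g.
C = m/V = 4.8970/3.8879 = 1.2596 g/m³.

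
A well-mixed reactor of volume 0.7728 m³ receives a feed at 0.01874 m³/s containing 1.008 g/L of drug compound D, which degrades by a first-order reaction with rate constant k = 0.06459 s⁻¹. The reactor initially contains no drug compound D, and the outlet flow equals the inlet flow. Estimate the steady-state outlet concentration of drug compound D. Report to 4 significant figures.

Species balance: V dC/dt = Q C_in − Q C − k V C.
At steady state: 0 = Q C_in − (Q + kV) C_ss, so C_ss = Q C_in/(Q + kV).
C_ss = 0.01874·1.008/(0.01874 + 0.06459·0.7728) = 0.0188899/0.0686552 = 0.275142 g/L.

0.2751 g/L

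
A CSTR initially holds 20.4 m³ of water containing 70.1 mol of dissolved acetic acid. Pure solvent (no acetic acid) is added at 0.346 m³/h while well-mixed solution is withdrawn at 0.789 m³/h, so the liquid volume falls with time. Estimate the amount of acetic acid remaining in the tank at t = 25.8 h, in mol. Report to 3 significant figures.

Total volume: dV/dt = Q_in − Q_out = -0.44300 m³/h, so V(t) = 20.4 − 0.44300 t and V(25.8) = 8.9706 m³.
No acetic acid enters, so dm/dt = −Q_out · (m/V).
Separate: dm/m = −Q_out dt/V(t) ⇒ ln(m/m₀) = −(Q_out/(Q_in−Q_out)) ln(V/V₀).
m = m₀ (V₀/V)^(Q_out/(Q_in−Q_out)) = 70.1 × (20.4/8.9706)^(-1.7810) = 16.227 mol.

16.2 mol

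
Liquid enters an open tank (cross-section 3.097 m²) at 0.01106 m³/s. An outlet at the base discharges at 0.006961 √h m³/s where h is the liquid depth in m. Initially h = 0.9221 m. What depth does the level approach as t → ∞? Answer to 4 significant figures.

2.524 m

Unsteady balance on liquid volume: A dh/dt = Q_in − 0.006961 √h. At steady state dh/dt = 0:
Q_in = 0.006961 √h_ss ⇒ √h_ss = 0.01106/0.006961 = 1.58885.
h_ss = 1.58885² = 2.52445 m. (Since h₀ = 0.9221 m < h_ss, the level will rise toward this value.)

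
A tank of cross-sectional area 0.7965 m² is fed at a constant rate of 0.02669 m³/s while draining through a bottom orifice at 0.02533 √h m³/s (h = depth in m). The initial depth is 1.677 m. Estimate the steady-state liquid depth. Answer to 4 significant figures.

Level balance: A dh/dt = 0.02669 − 0.02533 √h. Setting dh/dt = 0:
Q_in = 0.02533 √h_ss ⇒ √h_ss = 0.02669/0.02533 = 1.05369.
h_ss = 1.05369² = 1.11027 m. (Since h₀ = 1.677 m > h_ss, the level will fall toward this value.)

1.110 m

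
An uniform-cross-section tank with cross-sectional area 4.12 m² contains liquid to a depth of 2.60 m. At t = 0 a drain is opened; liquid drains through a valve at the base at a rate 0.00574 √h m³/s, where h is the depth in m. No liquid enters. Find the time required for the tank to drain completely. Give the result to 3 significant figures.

2310 s

With no inflow, A dh/dt = −0.00574 √h.
This is separable: 2 d(√h)/dt = −0.00574/A, so √h = √h₀ − (0.00574/(2A)) t.
Set h = 0: 2√h₀ = (0.00574/A) t_empty ⇒ t_empty = 2A√h₀/0.00574.
t_empty = 2·4.12·√2.60/0.00574 = 8.2400·1.6125/0.00574 = 2314.7 s.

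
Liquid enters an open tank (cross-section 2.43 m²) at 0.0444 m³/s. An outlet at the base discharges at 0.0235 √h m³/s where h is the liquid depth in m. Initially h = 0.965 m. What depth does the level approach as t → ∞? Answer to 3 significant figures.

3.57 m

A dh/dt = Q_in − 0.0235 √h. Steady state requires inflow = outflow:
Q_in = 0.0235 √h_ss ⇒ √h_ss = 0.0444/0.0235 = 1.8894.
h_ss = 1.8894² = 3.5697 m. (Since h₀ = 0.965 m < h_ss, the level will rise toward this value.)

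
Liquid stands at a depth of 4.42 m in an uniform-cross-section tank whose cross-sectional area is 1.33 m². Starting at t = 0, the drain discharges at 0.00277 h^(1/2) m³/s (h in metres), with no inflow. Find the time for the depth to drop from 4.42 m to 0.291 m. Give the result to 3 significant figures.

1500 s

A dh/dt = −Q_out = −0.00277 √h.
This is separable: 2 d(√h)/dt = −0.00277/A, so √h = √h₀ − (0.00277/(2A)) t.
t = 2A(√h₀ − √h)/0.00277 = 2·1.33·(√4.42 − √0.291)/0.00277
  = 2.6600 × (2.1024 − 0.53944) / 0.00277 = 1500.9 s.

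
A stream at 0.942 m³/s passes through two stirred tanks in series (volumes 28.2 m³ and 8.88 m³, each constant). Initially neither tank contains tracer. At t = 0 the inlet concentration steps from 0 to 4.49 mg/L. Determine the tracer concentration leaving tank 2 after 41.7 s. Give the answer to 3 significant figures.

2.89 mg/L

Species balance on tank i: dCᵢ/dt = (Cᵢ₋₁ − Cᵢ)/τᵢ with τᵢ = Vᵢ/Q.
τ₁ = 28.2/0.942 = 29.936 s; τ₂ = 8.88/0.942 = 9.4268 s.
Solving the cascade with C₁(0)=C₂(0)=0 gives C₂(t) = C_in[1 − (τ₁ e^(−t/τ₁) − τ₂ e^(−t/τ₂))/(τ₁ − τ₂)].
At t = 41.7: e^(−t/τ₁) = 0.24834, e^(−t/τ₂) = 0.011991.
C₂ = 4.49·[1 − (29.936·0.24834 − 9.4268·0.011991)/(20.510)] = 4.49·0.64303 = 2.8872 mg/L.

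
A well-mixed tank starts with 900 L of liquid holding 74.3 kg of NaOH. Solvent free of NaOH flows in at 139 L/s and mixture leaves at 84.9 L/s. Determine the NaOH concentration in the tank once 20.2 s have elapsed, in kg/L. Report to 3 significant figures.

Total volume: dV/dt = Q_in − Q_out = 54.100 L/s, so V(t) = 900 + 54.100 t and V(20.2) = 1992.8 L.
Solute balance: dm/dt = 0 − Q_out C = −Q_out m/V(t).
dm/m = −Q_out dt/(V₀ + 54.100 t); integrating gives ln(m/m₀) = −(Q_out/(Q_in−Q_out)) ln(V/V₀).
m = m₀ (V₀/V)^(Q_out/(Q_in−Q_out)) = 74.3 × (900/1992.8)^(1.5693) = 21.341 kg.
C = m/V = 21.341/1992.8 = 0.010709 kg/L.

0.0107 kg/L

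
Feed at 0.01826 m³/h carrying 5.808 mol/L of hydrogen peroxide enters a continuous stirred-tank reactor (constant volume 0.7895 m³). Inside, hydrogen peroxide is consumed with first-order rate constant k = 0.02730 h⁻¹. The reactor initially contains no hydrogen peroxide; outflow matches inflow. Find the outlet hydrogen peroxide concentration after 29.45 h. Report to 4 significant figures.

2.061 mol/L

Accumulation = in − out − consumed: V dC/dt = Q C_in − Q C − k V C.
This is linear with rate a = Q/V + k = 0.0504286 h⁻¹.
C_ss = Q C_in/(Q + kV) = 2.66378 mol/L; C(t) = C_ss + (C₀ − C_ss) e^(−a t).
C(29.45) = 2.66378 + (-2.66378)·e^(−0.0504286·29.45) = 2.66378 + (-2.66378)·0.226475 = 2.06050 mol/L.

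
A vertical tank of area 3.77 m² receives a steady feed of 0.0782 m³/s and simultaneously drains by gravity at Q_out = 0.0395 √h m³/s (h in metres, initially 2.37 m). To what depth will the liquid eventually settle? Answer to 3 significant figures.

Level balance: A dh/dt = 0.0782 − 0.0395 √h. Setting dh/dt = 0:
Q_in = 0.0395 √h_ss ⇒ √h_ss = 0.0782/0.0395 = 1.9797.
h_ss = 1.9797² = 3.9194 m. (Since h₀ = 2.37 m < h_ss, the level will rise toward this value.)

3.92 m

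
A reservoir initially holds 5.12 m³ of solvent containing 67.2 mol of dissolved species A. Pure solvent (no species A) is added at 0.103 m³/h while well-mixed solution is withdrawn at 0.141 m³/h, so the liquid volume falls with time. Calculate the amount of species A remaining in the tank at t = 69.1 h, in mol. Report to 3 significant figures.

Let m(t) be the amount of species A. Volume: V(t) = V₀ + (Q_in − Q_out) t = 5.12 − 0.038000 t; V(69.1) = 2.4942 m³.
No species A enters, so dm/dt = −Q_out · (m/V).
dm/m = −Q_out dt/(V₀ − 0.038000 t); integrating gives ln(m/m₀) = −(Q_out/(Q_in−Q_out)) ln(V/V₀).
m = m₀ (V₀/V)^(Q_out/(Q_in−Q_out)) = 67.2 × (5.12/2.4942)^(-3.7105) = 4.6605 mol.

4.66 mol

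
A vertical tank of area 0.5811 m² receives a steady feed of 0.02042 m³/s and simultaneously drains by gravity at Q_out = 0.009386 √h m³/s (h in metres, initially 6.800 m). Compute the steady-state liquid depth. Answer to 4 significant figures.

4.733 m

A dh/dt = Q_in − 0.009386 √h. Steady state requires inflow = outflow:
Q_in = 0.009386 √h_ss ⇒ √h_ss = 0.02042/0.009386 = 2.17558.
h_ss = 2.17558² = 4.73315 m. (Since h₀ = 6.800 m > h_ss, the level will fall toward this value.)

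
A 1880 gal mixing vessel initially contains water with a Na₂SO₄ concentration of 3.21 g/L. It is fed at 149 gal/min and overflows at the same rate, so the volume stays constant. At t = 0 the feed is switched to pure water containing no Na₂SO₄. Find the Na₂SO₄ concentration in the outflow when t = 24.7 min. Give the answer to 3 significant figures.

0.453 g/L

Species balance on the tank: V dC/dt = Q(C_in − C).
Rewrite as dC/dt + C/τ = C_in/τ, τ = V/Q = 12.617 min.
Integrating: C(t) = C_in + (C₀ − C_in) e^(−t/τ).
C(24.7) = 0 + (3.21 − 0)·e^(−24.7/12.617) = 0 + (3.2100)·0.14120 = 0.45324 g/L.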